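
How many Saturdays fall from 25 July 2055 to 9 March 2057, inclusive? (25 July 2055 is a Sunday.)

25 July 2055 is a Sunday; the first Saturday on or after it is 31 July 2055 (6 days later).
From 31 July 2055 to 9 March 2057: 153 + 366 + 68 = 587 days (rest of 2055, 2056, to 9 March 2057 in 2057).
587 ÷ 7 = 83 full weeks with remainder 6, so 83 more Saturdays after the first → 84.

84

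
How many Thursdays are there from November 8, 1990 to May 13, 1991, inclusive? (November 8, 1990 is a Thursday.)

November 8, 1990 is a Thursday; the first Thursday on or after it is November 8, 1990.
From November 8, 1990 to May 13, 1991: 22 + 31 + 31 + 28 + 31 + 30 + 13 = 186 days (rest of November, December, January, February, March, April, May).
186 ÷ 7 = 26 full weeks with remainder 4, so 26 more Thursdays after the first → 27.

27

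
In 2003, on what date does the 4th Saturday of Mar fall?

Mar 22, 2003

The first Saturday of Mar 2003 is Mar 1.
The 4th Saturday is 3 weeks later: 1 + 21 = 22.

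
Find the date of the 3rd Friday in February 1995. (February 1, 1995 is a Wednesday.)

1995-02-17

February 1995 begins on a Wednesday, so the first Friday is February 3 (2 days later).
The 3rd Friday is 2 weeks later: 3 + 14 = 17.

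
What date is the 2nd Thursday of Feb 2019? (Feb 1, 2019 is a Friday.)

Feb 2019 begins on a Friday, so the first Thursday is Feb 7 (6 days later).
The 2nd Thursday is 1 weeks later: 7 + 7 = 14.

Feb 14, 2019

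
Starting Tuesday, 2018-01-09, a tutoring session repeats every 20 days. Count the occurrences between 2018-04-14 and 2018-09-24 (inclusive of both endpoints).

Occurrences land 20·i days after 2018-01-09 for i = 0, 1, 2, …
2018-04-14 is 95 days after the start; 95 ÷ 20 = 4 remainder 15; since the remainder is 15, round up to i = 5. First occurrence in the window: #6 on 2018-04-19 (5×20 = 100 days in).
2018-09-24 is 258 days after the start; 258 ÷ 20 = 12 remainder 18. Last occurrence in the window: #13 on 2018-09-06.
Occurrences #6 through #13: 8 in total.

8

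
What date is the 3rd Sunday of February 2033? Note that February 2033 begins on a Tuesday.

February 2033 begins on a Tuesday, so the first Sunday is February 6 (5 days later).
The 3rd Sunday is 2 weeks later: 6 + 14 = 20.

20 February 2033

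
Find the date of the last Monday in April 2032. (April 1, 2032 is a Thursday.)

2032-04-26

April 2032 begins on a Thursday, so the first Monday is April 5 (4 days later).
April 2032 has 30 days. Adding weeks: 5, 12, 19, 26 — the last one ≤ 30 is the 26th.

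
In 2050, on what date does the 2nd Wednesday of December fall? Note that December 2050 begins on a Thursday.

2050-12-14

December 2050 begins on a Thursday, so the first Wednesday is December 7 (6 days later).
The 2nd Wednesday is 1 weeks later: 7 + 7 = 14.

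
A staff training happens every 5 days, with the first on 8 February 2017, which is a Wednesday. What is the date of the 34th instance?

23 July 2017

The 34th occurrence is 33 intervals after the first: 33 × 5 = 165 days after 8 February 2017.
February has 28 days — 20 days to the end of February leaves 145.
March has 31 days (114 left).
April has 30 days (84 left).
May has 31 days (53 left).
June has 30 days (23 left).
23 days into July → 23 July 2017.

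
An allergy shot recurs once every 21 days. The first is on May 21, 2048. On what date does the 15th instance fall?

The 15th occurrence is 14 intervals after the first: 14 × 21 = 294 days after May 21, 2048.
May has 31 days — 10 days to the end of May leaves 284.
June has 30 days (254 left).
July has 31 days (223 left).
August has 31 days (192 left).
September has 30 days (162 left).
October has 31 days (131 left).
November has 30 days (101 left).
December has 31 days (70 left).
January has 31 days (39 left).
February has 28 days (11 left).
11 days into March → March 11, 2049.

March 11, 2049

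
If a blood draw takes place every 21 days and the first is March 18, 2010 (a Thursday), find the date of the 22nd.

The 22nd occurrence is 21 intervals after the first: 21 × 21 = 441 days after March 18, 2010.
March has 31 days — 13 days to the end of March leaves 428.
From end of March to end of 2010 is 275 days (153 left).
January has 31 days (122 left).
February has 28 days (94 left).
March has 31 days (63 left).
April has 30 days (33 left).
May has 31 days (2 left).
2 days into June → June 2, 2011.

June 2, 2011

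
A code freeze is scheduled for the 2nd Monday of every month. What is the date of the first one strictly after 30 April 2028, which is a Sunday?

8 May 2028

April 2028 starts on a Saturday; its first Monday is the 3rd, so the 2nd Monday is the 10th — 10 April 2028.
That is not after 30 April 2028, so look at May 2028.
May 2028 starts on a Monday; its first Monday is the 1st, so the 2nd Monday is the 8th — 8 May 2028.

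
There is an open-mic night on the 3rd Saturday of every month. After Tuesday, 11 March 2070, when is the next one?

15 March 2070

March 2070 starts on a Saturday; its first Saturday is the 1st, so the 3rd Saturday is the 15th — 15 March 2070.
15 March 2070 is after 11 March 2070, so that is the next one.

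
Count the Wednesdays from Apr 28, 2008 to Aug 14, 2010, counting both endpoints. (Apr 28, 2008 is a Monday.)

120

Apr 28, 2008 is a Monday; the first Wednesday on or after it is Apr 30, 2008 (2 days later).
From Apr 30, 2008 to Aug 14, 2010: 245 + 365 + 226 = 836 days (rest of 2008, 2009, to Aug 14, 2010 in 2010).
836 ÷ 7 = 119 full weeks with remainder 3, so 119 more Wednesdays after the first → 120.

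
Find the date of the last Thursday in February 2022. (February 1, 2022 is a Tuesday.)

24 February 2022

February 2022 begins on a Tuesday, so the first Thursday is February 3 (2 days later).
February 2022 has 28 days. Adding weeks: 3, 10, 17, 24 — the last one ≤ 28 is the 24th.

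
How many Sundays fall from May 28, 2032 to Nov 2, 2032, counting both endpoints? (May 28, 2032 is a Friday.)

May 28, 2032 is a Friday; the first Sunday on or after it is May 30, 2032 (2 days later).
From May 30, 2032 to Nov 2, 2032: 1 + 30 + 31 + 31 + 30 + 31 + 2 = 156 days (rest of May, Jun, Jul, Aug, Sep, Oct, Nov).
156 ÷ 7 = 22 full weeks with remainder 2, so 22 more Sundays after the first → 23.

23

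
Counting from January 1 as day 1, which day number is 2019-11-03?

Days in months before November: 31 + 28 + 31 + 30 + 31 + 30 + 31 + 31 + 30 + 31 = 304.
Plus 3 days into November → day 307.

307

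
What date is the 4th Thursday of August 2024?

The first Thursday of August 2024 is August 1.
The 4th Thursday is 3 weeks later: 1 + 21 = 22.

2024-08-22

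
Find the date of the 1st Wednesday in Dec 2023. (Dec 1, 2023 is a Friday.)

Dec 6, 2023

Dec 2023 begins on a Friday, so the first Wednesday is Dec 6 (5 days later).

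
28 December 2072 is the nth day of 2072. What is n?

363

Days in months before December: 31 + 29 + 31 + 30 + 31 + 30 + 31 + 31 + 30 + 31 + 30 = 335.
Plus 28 days into December → day 363.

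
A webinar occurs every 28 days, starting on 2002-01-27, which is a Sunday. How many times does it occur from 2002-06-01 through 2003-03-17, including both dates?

10

Occurrences land 28·i days after 2002-01-27 for i = 0, 1, 2, …
2002-06-01 is 125 days after the start; 125 ÷ 28 = 4 remainder 13; since the remainder is 13, round up to i = 5. First occurrence in the window: #6 on 2002-06-16 (5×28 = 140 days in).
2003-03-17 is 414 days after the start; 414 ÷ 28 = 14 remainder 22. Last occurrence in the window: #15 on 2003-02-23.
Occurrences #6 through #15: 10 in total.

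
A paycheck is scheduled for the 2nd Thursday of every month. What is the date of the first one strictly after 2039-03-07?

March 2039 starts on a Tuesday; its first Thursday is the 3rd, so the 2nd Thursday is the 10th — 2039-03-10.
2039-03-10 is after 2039-03-07, so that is the next one.

2039-03-10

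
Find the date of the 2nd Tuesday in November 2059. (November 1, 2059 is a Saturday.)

November 2059 begins on a Saturday, so the first Tuesday is November 4 (3 days later).
The 2nd Tuesday is 1 weeks later: 4 + 7 = 11.

2059-11-11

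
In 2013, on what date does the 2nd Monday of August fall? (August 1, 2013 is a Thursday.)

August 2013 begins on a Thursday, so the first Monday is August 5 (4 days later).
The 2nd Monday is 1 weeks later: 5 + 7 = 12.

August 12, 2013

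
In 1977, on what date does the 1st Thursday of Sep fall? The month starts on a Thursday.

Sep 1977 begins on a Thursday, so the first Thursday is Sep 1.

Sep 1, 1977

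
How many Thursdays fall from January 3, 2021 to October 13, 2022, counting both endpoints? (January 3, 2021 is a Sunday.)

93

January 3, 2021 is a Sunday; the first Thursday on or after it is January 7, 2021 (4 days later).
From January 7, 2021 to October 13, 2022: 358 + 286 = 644 days (rest of 2021, to October 13, 2022 in 2022).
644 ÷ 7 = 92 full weeks with remainder 0, so 92 more Thursdays after the first → 93.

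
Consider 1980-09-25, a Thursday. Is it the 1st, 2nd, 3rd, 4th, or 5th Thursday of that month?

4th

Day 25 falls in week ⌈25/7⌉ of the month.
Days 1–7 hold the 1st Thursday, 8–14 the 2nd, 15–21 the 3rd, 22–28 the 4th, 29–31 the 5th.
25 is in the range for the 4th.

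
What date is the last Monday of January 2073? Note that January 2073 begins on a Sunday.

2073-01-30

January 2073 begins on a Sunday, so the first Monday is January 2 (1 day later).
January 2073 has 31 days. Adding weeks: 2, 9, 16, 23, 30 — the last one ≤ 31 is the 30th.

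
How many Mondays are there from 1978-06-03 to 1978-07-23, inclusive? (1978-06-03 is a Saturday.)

1978-06-03 is a Saturday; the first Monday on or after it is 1978-06-05 (2 days later).
From 1978-06-05 to 1978-07-23: 25 + 23 = 48 days (rest of June, July).
48 ÷ 7 = 6 full weeks with remainder 6, so 6 more Mondays after the first → 7.

7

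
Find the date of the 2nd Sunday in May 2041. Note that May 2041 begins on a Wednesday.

May 2041 begins on a Wednesday, so the first Sunday is May 5 (4 days later).
The 2nd Sunday is 1 weeks later: 5 + 7 = 12.

12 May 2041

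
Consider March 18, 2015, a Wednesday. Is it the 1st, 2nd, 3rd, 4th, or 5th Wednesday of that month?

3rd

Day 18 falls in week ⌈18/7⌉ of the month.
Days 1–7 hold the 1st Wednesday, 8–14 the 2nd, 15–21 the 3rd, 22–28 the 4th, 29–31 the 5th.
18 is in the range for the 3rd.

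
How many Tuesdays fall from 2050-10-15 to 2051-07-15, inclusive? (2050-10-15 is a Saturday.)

39

2050-10-15 is a Saturday; the first Tuesday on or after it is 2050-10-18 (3 days later).
From 2050-10-18 to 2051-07-15: 13 + 30 + 31 + 31 + 28 + 31 + 30 + 31 + 30 + 15 = 270 days (rest of October, November, December, January, February, March, April, May, June, July).
270 ÷ 7 = 38 full weeks with remainder 4, so 38 more Tuesdays after the first → 39.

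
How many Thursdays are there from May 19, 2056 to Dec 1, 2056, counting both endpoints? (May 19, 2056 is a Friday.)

May 19, 2056 is a Friday; the first Thursday on or after it is May 25, 2056 (6 days later).
From May 25, 2056 to Dec 1, 2056: 6 + 30 + 31 + 31 + 30 + 31 + 30 + 1 = 190 days (rest of May, Jun, Jul, Aug, Sep, Oct, Nov, Dec).
190 ÷ 7 = 27 full weeks with remainder 1, so 27 more Thursdays after the first → 28.

28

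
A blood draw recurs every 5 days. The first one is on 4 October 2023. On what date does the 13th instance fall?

3 December 2023

The 13th occurrence is 12 intervals after the first: 12 × 5 = 60 days after 4 October 2023.
October has 31 days — 27 days to the end of October leaves 33.
November has 30 days (3 left).
3 days into December → 3 December 2023.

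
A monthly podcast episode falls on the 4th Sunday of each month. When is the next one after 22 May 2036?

May 2036 starts on a Thursday; its first Sunday is the 4th, so the 4th Sunday is the 25th — 25 May 2036.
25 May 2036 is after 22 May 2036, so that is the next one.

25 May 2036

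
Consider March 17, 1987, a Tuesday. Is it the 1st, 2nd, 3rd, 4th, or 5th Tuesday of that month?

Day 17 falls in week ⌈17/7⌉ of the month.
Days 1–7 hold the 1st Tuesday, 8–14 the 2nd, 15–21 the 3rd, 22–28 the 4th, 29–31 the 5th.
17 is in the range for the 3rd.

3rd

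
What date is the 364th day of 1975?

1975-12-30

January has 31 days (364 − 31 = 333 remain).
February has 28 days (333 − 28 = 305 remain).
March has 31 days (305 − 31 = 274 remain).
April has 30 days (274 − 30 = 244 remain).
May has 31 days (244 − 31 = 213 remain).
June has 30 days (213 − 30 = 183 remain).
July has 31 days (183 − 31 = 152 remain).
August has 31 days (152 − 31 = 121 remain).
September has 30 days (121 − 30 = 91 remain).
October has 31 days (91 − 31 = 60 remain).
November has 30 days (60 − 30 = 30 remain).
30 into December → December 30.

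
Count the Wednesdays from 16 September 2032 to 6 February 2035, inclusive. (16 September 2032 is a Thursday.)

124

16 September 2032 is a Thursday; the first Wednesday on or after it is 22 September 2032 (6 days later).
From 22 September 2032 to 6 February 2035: 100 + 365 + 365 + 37 = 867 days (rest of 2032, 2033, 2034, to 6 February 2035 in 2035).
867 ÷ 7 = 123 full weeks with remainder 6, so 123 more Wednesdays after the first → 124.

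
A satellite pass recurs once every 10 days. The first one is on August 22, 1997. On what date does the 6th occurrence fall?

October 11, 1997

The 6th occurrence is 5 intervals after the first: 5 × 10 = 50 days after August 22, 1997.
August has 31 days — 9 days to the end of August leaves 41.
September has 30 days (11 left).
11 days into October → October 11, 1997.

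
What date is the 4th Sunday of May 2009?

The first Sunday of May 2009 is May 3.
The 4th Sunday is 3 weeks later: 3 + 21 = 24.

24 May 2009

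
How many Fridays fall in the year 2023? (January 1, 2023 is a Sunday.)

January 1, 2023 is a Sunday; the first Friday on or after it is January 6, 2023 (5 days later).
From January 6, 2023 to December 31, 2023: 25 + 28 + 31 + 30 + 31 + 30 + 31 + 31 + 30 + 31 + 30 + 31 = 359 days (rest of January, February, March, April, May, June, July, August, September, October, November, December).
359 ÷ 7 = 51 full weeks with remainder 2, so 51 more Fridays after the first → 52.

52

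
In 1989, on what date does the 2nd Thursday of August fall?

August 1989 begins on a Tuesday, so the first Thursday is August 3 (2 days later).
The 2nd Thursday is 1 weeks later: 3 + 7 = 10.

10 August 1989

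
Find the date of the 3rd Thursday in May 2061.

19 May 2061

The first Thursday of May 2061 is May 5.
The 3rd Thursday is 2 weeks later: 5 + 14 = 19.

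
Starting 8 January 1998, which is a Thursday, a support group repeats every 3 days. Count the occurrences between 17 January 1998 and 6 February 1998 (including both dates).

Occurrences land 3·i days after 8 January 1998 for i = 0, 1, 2, …
17 January 1998 is 9 days after the start; 9 ÷ 3 = 3 remainder 0. First occurrence in the window: #4 on 17 January 1998 (3×3 = 9 days in).
6 February 1998 is 29 days after the start; 29 ÷ 3 = 9 remainder 2. Last occurrence in the window: #10 on 4 February 1998.
Occurrences #4 through #10: 7 in total.

7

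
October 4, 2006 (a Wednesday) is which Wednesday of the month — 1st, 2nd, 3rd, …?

1st

Day 4 falls in week ⌈4/7⌉ of the month.
Days 1–7 hold the 1st Wednesday, 8–14 the 2nd, 15–21 the 3rd, 22–28 the 4th, 29–31 the 5th.
4 is in the range for the 1st.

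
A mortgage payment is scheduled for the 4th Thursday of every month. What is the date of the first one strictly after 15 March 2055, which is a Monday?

March 2055 starts on a Monday; its first Thursday is the 4th, so the 4th Thursday is the 25th — 25 March 2055.
25 March 2055 is after 15 March 2055, so that is the next one.

25 March 2055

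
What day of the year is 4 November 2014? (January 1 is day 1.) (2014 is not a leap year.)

308

Days in months before November: 31 + 28 + 31 + 30 + 31 + 30 + 31 + 31 + 30 + 31 = 304.
Plus 4 days into November → day 308.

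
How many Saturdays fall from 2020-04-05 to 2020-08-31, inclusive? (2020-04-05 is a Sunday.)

21

2020-04-05 is a Sunday; the first Saturday on or after it is 2020-04-11 (6 days later).
From 2020-04-11 to 2020-08-31: 19 + 31 + 30 + 31 + 31 = 142 days (rest of April, May, June, July, August).
142 ÷ 7 = 20 full weeks with remainder 2, so 20 more Saturdays after the first → 21.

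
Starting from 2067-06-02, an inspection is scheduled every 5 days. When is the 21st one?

2067-09-10

The 21st occurrence is 20 intervals after the first: 20 × 5 = 100 days after 2067-06-02.
June has 30 days — 28 days to the end of June leaves 72.
July has 31 days (41 left).
August has 31 days (10 left).
10 days into September → 2067-09-10.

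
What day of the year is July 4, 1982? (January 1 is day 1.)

185

Days in months before July: 31 + 28 + 31 + 30 + 31 + 30 = 181.
Plus 4 days into July → day 185.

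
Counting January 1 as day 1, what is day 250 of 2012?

2012-09-06

January has 31 days (250 − 31 = 219 remain).
February has 29 days (219 − 29 = 190 remain).
March has 31 days (190 − 31 = 159 remain).
April has 30 days (159 − 30 = 129 remain).
May has 31 days (129 − 31 = 98 remain).
June has 30 days (98 − 30 = 68 remain).
July has 31 days (68 − 31 = 37 remain).
August has 31 days (37 − 31 = 6 remain).
6 into September → September 6.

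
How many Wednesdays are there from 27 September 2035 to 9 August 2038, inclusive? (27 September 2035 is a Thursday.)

27 September 2035 is a Thursday; the first Wednesday on or after it is 3 October 2035 (6 days later).
From 3 October 2035 to 9 August 2038: 89 + 366 + 365 + 221 = 1041 days (rest of 2035, 2036, 2037, to 9 August 2038 in 2038).
1041 ÷ 7 = 148 full weeks with remainder 5, so 148 more Wednesdays after the first → 149.

149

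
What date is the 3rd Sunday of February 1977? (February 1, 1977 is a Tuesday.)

February 1977 begins on a Tuesday, so the first Sunday is February 6 (5 days later).
The 3rd Sunday is 2 weeks later: 6 + 14 = 20.

February 20, 1977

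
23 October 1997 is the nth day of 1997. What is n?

296

Days in months before October: 31 + 28 + 31 + 30 + 31 + 30 + 31 + 31 + 30 = 273.
Plus 23 days into October → day 296.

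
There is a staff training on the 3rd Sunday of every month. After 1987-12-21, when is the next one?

1988-01-17

December 1987 starts on a Tuesday; its first Sunday is the 6th, so the 3rd Sunday is the 20th — 1987-12-20.
That is not after 1987-12-21, so look at January 1988.
January 1988 starts on a Friday; its first Sunday is the 3rd, so the 3rd Sunday is the 17th — 1988-01-17.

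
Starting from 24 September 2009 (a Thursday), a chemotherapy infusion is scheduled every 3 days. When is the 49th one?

The 49th occurrence is 48 intervals after the first: 48 × 3 = 144 days after 24 September 2009.
September has 30 days — 6 days to the end of September leaves 138.
October has 31 days (107 left).
November has 30 days (77 left).
December has 31 days (46 left).
January has 31 days (15 left).
15 days into February → 15 February 2010.

15 February 2010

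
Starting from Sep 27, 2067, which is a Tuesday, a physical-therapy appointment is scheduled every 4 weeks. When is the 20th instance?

The 20th occurrence is 19 intervals after the first: 19 × 28 = 532 days after Sep 27, 2067.
Sep has 30 days — 3 days to the end of Sep leaves 529.
From end of Sep to end of 2067 is 92 days (437 left).
2068 has 366 days (71 left).
Jan has 31 days (40 left).
Feb has 28 days (12 left).
12 days into Mar → Mar 12, 2069.

Mar 12, 2069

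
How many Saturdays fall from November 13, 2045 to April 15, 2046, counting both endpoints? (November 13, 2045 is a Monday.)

22

November 13, 2045 is a Monday; the first Saturday on or after it is November 18, 2045 (5 days later).
From November 18, 2045 to April 15, 2046: 12 + 31 + 31 + 28 + 31 + 15 = 148 days (rest of November, December, January, February, March, April).
148 ÷ 7 = 21 full weeks with remainder 1, so 21 more Saturdays after the first → 22.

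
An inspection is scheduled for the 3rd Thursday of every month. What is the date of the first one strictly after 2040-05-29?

2040-06-21

May 2040 starts on a Tuesday; its first Thursday is the 3rd, so the 3rd Thursday is the 17th — 2040-05-17.
That is not after 2040-05-29, so look at June 2040.
June 2040 starts on a Friday; its first Thursday is the 7th, so the 3rd Thursday is the 21st — 2040-06-21.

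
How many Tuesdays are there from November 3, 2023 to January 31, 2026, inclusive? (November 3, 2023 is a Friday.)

117

November 3, 2023 is a Friday; the first Tuesday on or after it is November 7, 2023 (4 days later).
From November 7, 2023 to January 31, 2026: 54 + 366 + 365 + 31 = 816 days (rest of 2023, 2024, 2025, to January 31, 2026 in 2026).
816 ÷ 7 = 116 full weeks with remainder 4, so 116 more Tuesdays after the first → 117.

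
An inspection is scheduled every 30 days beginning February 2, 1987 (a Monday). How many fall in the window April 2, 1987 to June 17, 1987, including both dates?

Occurrences land 30·i days after February 2, 1987 for i = 0, 1, 2, …
April 2, 1987 is 59 days after the start; 59 ÷ 30 = 1 remainder 29; since the remainder is 29, round up to i = 2. First occurrence in the window: #3 on April 3, 1987 (2×30 = 60 days in).
June 17, 1987 is 135 days after the start; 135 ÷ 30 = 4 remainder 15. Last occurrence in the window: #5 on June 2, 1987.
Occurrences #3 through #5: 3 in total.

3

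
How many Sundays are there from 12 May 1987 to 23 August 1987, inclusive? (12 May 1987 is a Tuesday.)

12 May 1987 is a Tuesday; the first Sunday on or after it is 17 May 1987 (5 days later).
From 17 May 1987 to 23 August 1987: 14 + 30 + 31 + 23 = 98 days (rest of May, June, July, August).
98 ÷ 7 = 14 full weeks with remainder 0, so 14 more Sundays after the first → 15.

15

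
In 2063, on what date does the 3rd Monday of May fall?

2063-05-21

The first Monday of May 2063 is May 7.
The 3rd Monday is 2 weeks later: 7 + 14 = 21.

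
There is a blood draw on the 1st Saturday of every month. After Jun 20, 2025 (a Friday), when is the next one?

Jul 5, 2025

Jun 2025 starts on a Sunday, so its 1st Saturday is Jun 7, 2025 (6 days in).
That is not after Jun 20, 2025, so look at Jul 2025.
Jul 2025 starts on a Tuesday, so its 1st Saturday is Jul 5, 2025 (4 days in).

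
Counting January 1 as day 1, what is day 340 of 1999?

Dec 6, 1999

Jan has 31 days (340 − 31 = 309 remain).
Feb has 28 days (309 − 28 = 281 remain).
Mar has 31 days (281 − 31 = 250 remain).
Apr has 30 days (250 − 30 = 220 remain).
May has 31 days (220 − 31 = 189 remain).
Jun has 30 days (189 − 30 = 159 remain).
Jul has 31 days (159 − 31 = 128 remain).
Aug has 31 days (128 − 31 = 97 remain).
Sep has 30 days (97 − 30 = 67 remain).
Oct has 31 days (67 − 31 = 36 remain).
Nov has 30 days (36 − 30 = 6 remain).
6 into Dec → Dec 6.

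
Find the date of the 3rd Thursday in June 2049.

June 17, 2049

June 2049 begins on a Tuesday, so the first Thursday is June 3 (2 days later).
The 3rd Thursday is 2 weeks later: 3 + 14 = 17.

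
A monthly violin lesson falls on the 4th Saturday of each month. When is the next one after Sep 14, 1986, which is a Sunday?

Sep 1986 starts on a Monday; its first Saturday is the 6th, so the 4th Saturday is the 27th — Sep 27, 1986.
Sep 27, 1986 is after Sep 14, 1986, so that is the next one.

Sep 27, 1986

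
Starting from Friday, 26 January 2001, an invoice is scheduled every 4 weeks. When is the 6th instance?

15 June 2001

The 6th occurrence is 5 intervals after the first: 5 × 28 = 140 days after 26 January 2001.
January has 31 days — 5 days to the end of January leaves 135.
February has 28 days (107 left).
March has 31 days (76 left).
April has 30 days (46 left).
May has 31 days (15 left).
15 days into June → 15 June 2001.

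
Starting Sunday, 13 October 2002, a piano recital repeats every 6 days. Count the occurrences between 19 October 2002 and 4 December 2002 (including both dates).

8

Occurrences land 6·i days after 13 October 2002 for i = 0, 1, 2, …
19 October 2002 is 6 days after the start; 6 ÷ 6 = 1 remainder 0. First occurrence in the window: #2 on 19 October 2002 (1×6 = 6 days in).
4 December 2002 is 52 days after the start; 52 ÷ 6 = 8 remainder 4. Last occurrence in the window: #9 on 30 November 2002.
Occurrences #2 through #9: 8 in total.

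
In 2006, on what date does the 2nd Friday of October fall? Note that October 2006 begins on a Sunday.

13 October 2006

October 2006 begins on a Sunday, so the first Friday is October 6 (5 days later).
The 2nd Friday is 1 weeks later: 6 + 7 = 13.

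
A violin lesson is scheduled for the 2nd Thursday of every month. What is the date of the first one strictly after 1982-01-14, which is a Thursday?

January 1982 starts on a Friday; its first Thursday is the 7th, so the 2nd Thursday is the 14th — 1982-01-14.
That is not after 1982-01-14, so look at February 1982.
February 1982 starts on a Monday; its first Thursday is the 4th, so the 2nd Thursday is the 11th — 1982-02-11.

1982-02-11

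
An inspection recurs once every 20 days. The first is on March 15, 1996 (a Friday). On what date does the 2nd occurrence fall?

April 4, 1996

The 2nd occurrence is 1 interval after the first: 1 × 20 = 20 days after March 15, 1996.
March has 31 days — 16 days to the end of March leaves 4.
4 days into April → April 4, 1996.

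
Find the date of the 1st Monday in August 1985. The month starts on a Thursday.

August 1985 begins on a Thursday, so the first Monday is August 5 (4 days later).

5 August 1985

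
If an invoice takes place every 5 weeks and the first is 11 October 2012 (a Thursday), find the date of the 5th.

28 February 2013

The 5th occurrence is 4 intervals after the first: 4 × 35 = 140 days after 11 October 2012.
October has 31 days — 20 days to the end of October leaves 120.
November has 30 days (90 left).
December has 31 days (59 left).
January has 31 days (28 left).
28 days into February → 28 February 2013.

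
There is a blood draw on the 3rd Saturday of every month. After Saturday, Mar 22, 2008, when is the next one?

Apr 19, 2008

Mar 2008 starts on a Saturday; its first Saturday is the 1st, so the 3rd Saturday is the 15th — Mar 15, 2008.
That is not after Mar 22, 2008, so look at Apr 2008.
Apr 2008 starts on a Tuesday; its first Saturday is the 5th, so the 3rd Saturday is the 19th — Apr 19, 2008.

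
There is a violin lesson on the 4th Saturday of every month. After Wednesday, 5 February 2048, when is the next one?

February 2048 starts on a Saturday; its first Saturday is the 1st, so the 4th Saturday is the 22nd — 22 February 2048.
22 February 2048 is after 5 February 2048, so that is the next one.

22 February 2048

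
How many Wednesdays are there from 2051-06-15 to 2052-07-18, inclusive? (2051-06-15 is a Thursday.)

57

2051-06-15 is a Thursday; the first Wednesday on or after it is 2051-06-21 (6 days later).
From 2051-06-21 to 2052-07-18: 193 + 200 = 393 days (rest of 2051, to 2052-07-18 in 2052).
393 ÷ 7 = 56 full weeks with remainder 1, so 56 more Wednesdays after the first → 57.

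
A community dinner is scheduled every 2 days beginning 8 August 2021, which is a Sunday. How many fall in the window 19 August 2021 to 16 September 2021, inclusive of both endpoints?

Occurrences land 2·i days after 8 August 2021 for i = 0, 1, 2, …
19 August 2021 is 11 days after the start; 11 ÷ 2 = 5 remainder 1; since the remainder is 1, round up to i = 6. First occurrence in the window: #7 on 20 August 2021 (6×2 = 12 days in).
16 September 2021 is 39 days after the start; 39 ÷ 2 = 19 remainder 1. Last occurrence in the window: #20 on 15 September 2021.
Occurrences #7 through #20: 14 in total.

14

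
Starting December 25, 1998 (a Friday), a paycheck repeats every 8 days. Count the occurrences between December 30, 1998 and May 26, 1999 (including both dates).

19

Occurrences land 8·i days after December 25, 1998 for i = 0, 1, 2, …
December 30, 1998 is 5 days after the start; 5 ÷ 8 = 0 remainder 5; since the remainder is 5, round up to i = 1. First occurrence in the window: #2 on January 2, 1999 (1×8 = 8 days in).
May 26, 1999 is 152 days after the start; 152 ÷ 8 = 19 remainder 0. Last occurrence in the window: #20 on May 26, 1999.
Occurrences #2 through #20: 19 in total.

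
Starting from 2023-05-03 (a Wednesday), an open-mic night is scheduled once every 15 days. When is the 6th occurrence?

2023-07-17

The 6th occurrence is 5 intervals after the first: 5 × 15 = 75 days after 2023-05-03.
May has 31 days — 28 days to the end of May leaves 47.
June has 30 days (17 left).
17 days into July → 2023-07-17.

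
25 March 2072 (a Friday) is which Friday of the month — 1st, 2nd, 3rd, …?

Day 25 falls in week ⌈25/7⌉ of the month.
Days 1–7 hold the 1st Friday, 8–14 the 2nd, 15–21 the 3rd, 22–28 the 4th, 29–31 the 5th.
25 is in the range for the 4th.

4th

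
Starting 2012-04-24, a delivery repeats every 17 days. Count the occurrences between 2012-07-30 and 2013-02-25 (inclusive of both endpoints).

13

Occurrences land 17·i days after 2012-04-24 for i = 0, 1, 2, …
2012-07-30 is 97 days after the start; 97 ÷ 17 = 5 remainder 12; since the remainder is 12, round up to i = 6. First occurrence in the window: #7 on 2012-08-04 (6×17 = 102 days in).
2013-02-25 is 307 days after the start; 307 ÷ 17 = 18 remainder 1. Last occurrence in the window: #19 on 2013-02-24.
Occurrences #7 through #19: 13 in total.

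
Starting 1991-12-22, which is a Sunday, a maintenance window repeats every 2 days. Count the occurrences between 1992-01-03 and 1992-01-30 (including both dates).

14

Occurrences land 2·i days after 1991-12-22 for i = 0, 1, 2, …
1992-01-03 is 12 days after the start; 12 ÷ 2 = 6 remainder 0. First occurrence in the window: #7 on 1992-01-03 (6×2 = 12 days in).
1992-01-30 is 39 days after the start; 39 ÷ 2 = 19 remainder 1. Last occurrence in the window: #20 on 1992-01-29.
Occurrences #7 through #20: 14 in total.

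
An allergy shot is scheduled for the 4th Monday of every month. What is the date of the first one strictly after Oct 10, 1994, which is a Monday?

Oct 1994 starts on a Saturday; its first Monday is the 3rd, so the 4th Monday is the 24th — Oct 24, 1994.
Oct 24, 1994 is after Oct 10, 1994, so that is the next one.

Oct 24, 1994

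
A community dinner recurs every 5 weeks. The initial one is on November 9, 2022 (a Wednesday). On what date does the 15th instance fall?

March 13, 2024

The 15th occurrence is 14 intervals after the first: 14 × 35 = 490 days after November 9, 2022.
November has 30 days — 21 days to the end of November leaves 469.
From end of November to end of 2022 is 31 days (438 left).
2023 has 365 days (73 left).
January has 31 days (42 left).
February has 29 days (13 left).
13 days into March → March 13, 2024.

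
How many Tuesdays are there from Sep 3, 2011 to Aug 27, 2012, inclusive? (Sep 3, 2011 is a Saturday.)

Sep 3, 2011 is a Saturday; the first Tuesday on or after it is Sep 6, 2011 (3 days later).
From Sep 6, 2011 to Aug 27, 2012: 116 + 240 = 356 days (rest of 2011, to Aug 27, 2012 in 2012).
356 ÷ 7 = 50 full weeks with remainder 6, so 50 more Tuesdays after the first → 51.

51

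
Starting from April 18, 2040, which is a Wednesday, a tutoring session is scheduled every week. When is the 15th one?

July 25, 2040

The 15th occurrence is 14 intervals after the first: 14 × 7 = 98 days after April 18, 2040.
April has 30 days — 12 days to the end of April leaves 86.
May has 31 days (55 left).
June has 30 days (25 left).
25 days into July → July 25, 2040.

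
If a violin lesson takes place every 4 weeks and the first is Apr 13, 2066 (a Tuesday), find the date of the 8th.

The 8th occurrence is 7 intervals after the first: 7 × 28 = 196 days after Apr 13, 2066.
Apr has 30 days — 17 days to the end of Apr leaves 179.
May has 31 days (148 left).
Jun has 30 days (118 left).
Jul has 31 days (87 left).
Aug has 31 days (56 left).
Sep has 30 days (26 left).
26 days into Oct → Oct 26, 2066.

Oct 26, 2066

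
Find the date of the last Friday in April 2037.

2037-04-24

The first Friday of April 2037 is April 3.
April 2037 has 30 days. Adding weeks: 3, 10, 17, 24 — the last one ≤ 30 is the 24th.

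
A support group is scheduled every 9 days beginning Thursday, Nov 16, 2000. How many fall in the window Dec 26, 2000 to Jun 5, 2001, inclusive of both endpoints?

18

Occurrences land 9·i days after Nov 16, 2000 for i = 0, 1, 2, …
Dec 26, 2000 is 40 days after the start; 40 ÷ 9 = 4 remainder 4; since the remainder is 4, round up to i = 5. First occurrence in the window: #6 on Dec 31, 2000 (5×9 = 45 days in).
Jun 5, 2001 is 201 days after the start; 201 ÷ 9 = 22 remainder 3. Last occurrence in the window: #23 on Jun 2, 2001.
Occurrences #6 through #23: 18 in total.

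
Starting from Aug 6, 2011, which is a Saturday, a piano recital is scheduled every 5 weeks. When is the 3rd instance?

Oct 15, 2011

The 3rd occurrence is 2 intervals after the first: 2 × 35 = 70 days after Aug 6, 2011.
Aug has 31 days — 25 days to the end of Aug leaves 45.
Sep has 30 days (15 left).
15 days into Oct → Oct 15, 2011.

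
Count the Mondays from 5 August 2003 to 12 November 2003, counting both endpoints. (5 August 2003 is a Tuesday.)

14

5 August 2003 is a Tuesday; the first Monday on or after it is 11 August 2003 (6 days later).
From 11 August 2003 to 12 November 2003: 20 + 30 + 31 + 12 = 93 days (rest of August, September, October, November).
93 ÷ 7 = 13 full weeks with remainder 2, so 13 more Mondays after the first → 14.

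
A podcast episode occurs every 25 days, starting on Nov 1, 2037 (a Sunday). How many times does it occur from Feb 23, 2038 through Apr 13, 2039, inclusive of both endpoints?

17

Occurrences land 25·i days after Nov 1, 2037 for i = 0, 1, 2, …
Feb 23, 2038 is 114 days after the start; 114 ÷ 25 = 4 remainder 14; since the remainder is 14, round up to i = 5. First occurrence in the window: #6 on Mar 6, 2038 (5×25 = 125 days in).
Apr 13, 2039 is 528 days after the start; 528 ÷ 25 = 21 remainder 3. Last occurrence in the window: #22 on Apr 10, 2039.
Occurrences #6 through #22: 17 in total.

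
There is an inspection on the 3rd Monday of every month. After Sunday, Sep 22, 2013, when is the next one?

Sep 2013 starts on a Sunday; its first Monday is the 2nd, so the 3rd Monday is the 16th — Sep 16, 2013.
That is not after Sep 22, 2013, so look at Oct 2013.
Oct 2013 starts on a Tuesday; its first Monday is the 7th, so the 3rd Monday is the 21st — Oct 21, 2013.

Oct 21, 2013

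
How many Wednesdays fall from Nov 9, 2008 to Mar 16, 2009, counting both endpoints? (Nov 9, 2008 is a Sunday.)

18

Nov 9, 2008 is a Sunday; the first Wednesday on or after it is Nov 12, 2008 (3 days later).
From Nov 12, 2008 to Mar 16, 2009: 18 + 31 + 31 + 28 + 16 = 124 days (rest of Nov, Dec, Jan, Feb, Mar).
124 ÷ 7 = 17 full weeks with remainder 5, so 17 more Wednesdays after the first → 18.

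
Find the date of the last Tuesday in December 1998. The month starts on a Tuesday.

December 1998 begins on a Tuesday, so the first Tuesday is December 1.
December 1998 has 31 days. Adding weeks: 1, 8, 15, 22, 29 — the last one ≤ 31 is the 29th.

29 December 1998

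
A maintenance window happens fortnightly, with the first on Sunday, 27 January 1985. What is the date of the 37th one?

15 June 1986

The 37th occurrence is 36 intervals after the first: 36 × 14 = 504 days after 27 January 1985.
January has 31 days — 4 days to the end of January leaves 500.
From end of January to end of 1985 is 334 days (166 left).
January has 31 days (135 left).
February has 28 days (107 left).
March has 31 days (76 left).
April has 30 days (46 left).
May has 31 days (15 left).
15 days into June → 15 June 1986.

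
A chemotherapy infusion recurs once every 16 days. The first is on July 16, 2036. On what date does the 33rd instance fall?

December 10, 2037

The 33rd occurrence is 32 intervals after the first: 32 × 16 = 512 days after July 16, 2036.
July has 31 days — 15 days to the end of July leaves 497.
From end of July to end of 2036 is 153 days (344 left).
January has 31 days (313 left).
February has 28 days (285 left).
March has 31 days (254 left).
April has 30 days (224 left).
May has 31 days (193 left).
June has 30 days (163 left).
July has 31 days (132 left).
August has 31 days (101 left).
September has 30 days (71 left).
October has 31 days (40 left).
November has 30 days (10 left).
10 days into December → December 10, 2037.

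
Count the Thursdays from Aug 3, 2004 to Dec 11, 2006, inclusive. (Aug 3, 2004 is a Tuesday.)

Aug 3, 2004 is a Tuesday; the first Thursday on or after it is Aug 5, 2004 (2 days later).
From Aug 5, 2004 to Dec 11, 2006: 148 + 365 + 345 = 858 days (rest of 2004, 2005, to Dec 11, 2006 in 2006).
858 ÷ 7 = 122 full weeks with remainder 4, so 122 more Thursdays after the first → 123.

123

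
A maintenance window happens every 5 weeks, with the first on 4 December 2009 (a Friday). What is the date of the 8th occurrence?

The 8th occurrence is 7 intervals after the first: 7 × 35 = 245 days after 4 December 2009.
December has 31 days — 27 days to the end of December leaves 218.
January has 31 days (187 left).
February has 28 days (159 left).
March has 31 days (128 left).
April has 30 days (98 left).
May has 31 days (67 left).
June has 30 days (37 left).
July has 31 days (6 left).
6 days into August → 6 August 2010.

6 August 2010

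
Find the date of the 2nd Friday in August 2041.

9 August 2041

The first Friday of August 2041 is August 2.
The 2nd Friday is 1 weeks later: 2 + 7 = 9.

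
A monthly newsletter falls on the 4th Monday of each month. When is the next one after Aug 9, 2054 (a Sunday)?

Aug 24, 2054

Aug 2054 starts on a Saturday; its first Monday is the 3rd, so the 4th Monday is the 24th — Aug 24, 2054.
Aug 24, 2054 is after Aug 9, 2054, so that is the next one.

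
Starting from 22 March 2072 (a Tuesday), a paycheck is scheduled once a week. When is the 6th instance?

26 April 2072

The 6th occurrence is 5 intervals after the first: 5 × 7 = 35 days after 22 March 2072.
March has 31 days — 9 days to the end of March leaves 26.
26 days into April → 26 April 2072.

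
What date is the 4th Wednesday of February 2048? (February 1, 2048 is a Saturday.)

26 February 2048

February 2048 begins on a Saturday, so the first Wednesday is February 5 (4 days later).
The 4th Wednesday is 3 weeks later: 5 + 21 = 26.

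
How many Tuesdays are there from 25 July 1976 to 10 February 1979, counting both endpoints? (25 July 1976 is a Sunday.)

133

25 July 1976 is a Sunday; the first Tuesday on or after it is 27 July 1976 (2 days later).
From 27 July 1976 to 10 February 1979: 157 + 365 + 365 + 41 = 928 days (rest of 1976, 1977, 1978, to 10 February 1979 in 1979).
928 ÷ 7 = 132 full weeks with remainder 4, so 132 more Tuesdays after the first → 133.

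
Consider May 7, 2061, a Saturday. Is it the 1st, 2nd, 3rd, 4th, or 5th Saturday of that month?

1st

Day 7 falls in week ⌈7/7⌉ of the month.
Days 1–7 hold the 1st Saturday, 8–14 the 2nd, 15–21 the 3rd, 22–28 the 4th, 29–31 the 5th.
7 is in the range for the 1st.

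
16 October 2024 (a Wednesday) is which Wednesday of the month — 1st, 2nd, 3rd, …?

Day 16 falls in week ⌈16/7⌉ of the month.
Days 1–7 hold the 1st Wednesday, 8–14 the 2nd, 15–21 the 3rd, 22–28 the 4th, 29–31 the 5th.
16 is in the range for the 3rd.

3rd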